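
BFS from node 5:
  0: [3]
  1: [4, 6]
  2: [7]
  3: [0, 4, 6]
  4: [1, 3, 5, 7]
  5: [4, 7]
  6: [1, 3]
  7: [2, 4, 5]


Visit 5, enqueue [4, 7]
Visit 4, enqueue [1, 3]
Visit 7, enqueue [2]
Visit 1, enqueue [6]
Visit 3, enqueue [0]
Visit 2, enqueue []
Visit 6, enqueue []
Visit 0, enqueue []

BFS order: [5, 4, 7, 1, 3, 2, 6, 0]


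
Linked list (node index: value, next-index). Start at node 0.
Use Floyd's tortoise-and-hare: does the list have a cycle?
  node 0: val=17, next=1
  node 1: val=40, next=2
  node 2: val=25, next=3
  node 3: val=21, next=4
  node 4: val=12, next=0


Floyd's tortoise (slow, +1) and hare (fast, +2):
  init: slow=0, fast=0
  step 1: slow=1, fast=2
  step 2: slow=2, fast=4
  step 3: slow=3, fast=1
  step 4: slow=4, fast=3
  step 5: slow=0, fast=0
  slow == fast at node 0: cycle detected

Cycle: yes


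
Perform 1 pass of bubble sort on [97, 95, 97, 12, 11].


Initial: [97, 95, 97, 12, 11]
Pass 1: [95, 97, 12, 11, 97] (3 swaps)

After 1 pass: [95, 97, 12, 11, 97]


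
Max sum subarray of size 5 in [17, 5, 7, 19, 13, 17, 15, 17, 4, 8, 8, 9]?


[0:5]: 61
[1:6]: 61
[2:7]: 71
[3:8]: 81
[4:9]: 66
[5:10]: 61
[6:11]: 52
[7:12]: 46

Max: 81 at [3:8]


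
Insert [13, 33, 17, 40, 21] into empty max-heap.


Insert 13: [13]
Insert 33: [33, 13]
Insert 17: [33, 13, 17]
Insert 40: [40, 33, 17, 13]
Insert 21: [40, 33, 17, 13, 21]

Final heap: [40, 33, 17, 13, 21]


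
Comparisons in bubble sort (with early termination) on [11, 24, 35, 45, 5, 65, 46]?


Algorithm: bubble sort (with early termination)
Input: [11, 24, 35, 45, 5, 65, 46]
Sorted: [5, 11, 24, 35, 45, 46, 65]

20


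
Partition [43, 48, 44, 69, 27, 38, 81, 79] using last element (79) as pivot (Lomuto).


Pivot: 79
  43 <= 79: advance i (no swap)
  48 <= 79: advance i (no swap)
  44 <= 79: advance i (no swap)
  69 <= 79: advance i (no swap)
  27 <= 79: advance i (no swap)
  38 <= 79: advance i (no swap)
Place pivot at 6: [43, 48, 44, 69, 27, 38, 79, 81]

Partitioned: [43, 48, 44, 69, 27, 38, 79, 81]


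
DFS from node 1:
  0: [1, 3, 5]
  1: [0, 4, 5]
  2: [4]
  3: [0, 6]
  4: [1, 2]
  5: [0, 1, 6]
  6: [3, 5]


Visit 1, push [5, 4, 0]
Visit 0, push [5, 3]
Visit 3, push [6]
Visit 6, push [5]
Visit 5, push []
Visit 4, push [2]
Visit 2, push []

DFS order: [1, 0, 3, 6, 5, 4, 2]


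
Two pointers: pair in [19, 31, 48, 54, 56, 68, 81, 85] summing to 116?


lo=0(19)+hi=7(85)=104
lo=1(31)+hi=7(85)=116

Yes: 31+85=116


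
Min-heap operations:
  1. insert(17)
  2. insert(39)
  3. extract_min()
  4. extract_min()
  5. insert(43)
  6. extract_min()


insert(17) -> [17]
insert(39) -> [17, 39]
extract_min()->17, [39]
extract_min()->39, []
insert(43) -> [43]
extract_min()->43, []

Final heap: []


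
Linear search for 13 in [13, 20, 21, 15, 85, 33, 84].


i=0: 13==13 found!

Found at 0, 1 comps


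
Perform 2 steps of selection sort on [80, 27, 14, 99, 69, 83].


Initial: [80, 27, 14, 99, 69, 83]
Step 1: min=14 at 2
  Swap: [14, 27, 80, 99, 69, 83]
Step 2: min=27 at 1
  Swap: [14, 27, 80, 99, 69, 83]

After 2 steps: [14, 27, 80, 99, 69, 83]


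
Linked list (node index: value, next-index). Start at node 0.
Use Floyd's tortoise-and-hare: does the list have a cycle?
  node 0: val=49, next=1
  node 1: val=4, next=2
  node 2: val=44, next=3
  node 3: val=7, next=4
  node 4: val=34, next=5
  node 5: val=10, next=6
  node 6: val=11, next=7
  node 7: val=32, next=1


Floyd's tortoise (slow, +1) and hare (fast, +2):
  init: slow=0, fast=0
  step 1: slow=1, fast=2
  step 2: slow=2, fast=4
  step 3: slow=3, fast=6
  step 4: slow=4, fast=1
  step 5: slow=5, fast=3
  step 6: slow=6, fast=5
  step 7: slow=7, fast=7
  slow == fast at node 7: cycle detected

Cycle: yes


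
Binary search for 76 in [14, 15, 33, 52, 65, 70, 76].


Step 1: lo=0, hi=6, mid=3, val=52
Step 2: lo=4, hi=6, mid=5, val=70
Step 3: lo=6, hi=6, mid=6, val=76

Found at index 6


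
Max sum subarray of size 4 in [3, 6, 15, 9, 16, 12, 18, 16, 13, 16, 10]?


[0:4]: 33
[1:5]: 46
[2:6]: 52
[3:7]: 55
[4:8]: 62
[5:9]: 59
[6:10]: 63
[7:11]: 55

Max: 63 at [6:10]


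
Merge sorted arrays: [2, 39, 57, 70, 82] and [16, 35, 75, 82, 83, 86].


Take 2 from A
Take 16 from B
Take 35 from B
Take 39 from A
Take 57 from A
Take 70 from A
Take 75 from B
Take 82 from A

Merged: [2, 16, 35, 39, 57, 70, 75, 82, 82, 83, 86]


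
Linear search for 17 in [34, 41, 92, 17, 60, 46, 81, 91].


i=0: 34!=17
i=1: 41!=17
i=2: 92!=17
i=3: 17==17 found!

Found at 3, 4 comps


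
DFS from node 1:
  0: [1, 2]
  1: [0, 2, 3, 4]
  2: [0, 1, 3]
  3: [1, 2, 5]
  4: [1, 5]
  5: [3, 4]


Visit 1, push [4, 3, 2, 0]
Visit 0, push [2]
Visit 2, push [3]
Visit 3, push [5]
Visit 5, push [4]
Visit 4, push []

DFS order: [1, 0, 2, 3, 5, 4]


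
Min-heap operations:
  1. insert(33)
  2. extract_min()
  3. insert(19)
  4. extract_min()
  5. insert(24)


insert(33) -> [33]
extract_min()->33, []
insert(19) -> [19]
extract_min()->19, []
insert(24) -> [24]

Final heap: [24]


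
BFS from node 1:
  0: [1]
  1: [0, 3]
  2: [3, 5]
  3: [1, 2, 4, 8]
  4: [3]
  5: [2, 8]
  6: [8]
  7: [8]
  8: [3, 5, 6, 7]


Visit 1, enqueue [0, 3]
Visit 0, enqueue []
Visit 3, enqueue [2, 4, 8]
Visit 2, enqueue [5]
Visit 4, enqueue []
Visit 8, enqueue [6, 7]
Visit 5, enqueue []
Visit 6, enqueue []
Visit 7, enqueue []

BFS order: [1, 0, 3, 2, 4, 8, 5, 6, 7]


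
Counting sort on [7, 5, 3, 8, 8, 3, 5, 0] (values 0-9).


Input: [7, 5, 3, 8, 8, 3, 5, 0]
Counts: [1, 0, 0, 2, 0, 2, 0, 1, 2, 0]

Sorted: [0, 3, 3, 5, 5, 7, 8, 8]


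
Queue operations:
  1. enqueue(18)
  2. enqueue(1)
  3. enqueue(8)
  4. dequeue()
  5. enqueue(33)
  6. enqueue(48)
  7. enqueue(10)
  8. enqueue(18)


enqueue(18) -> [18]
enqueue(1) -> [18, 1]
enqueue(8) -> [18, 1, 8]
dequeue()->18, [1, 8]
enqueue(33) -> [1, 8, 33]
enqueue(48) -> [1, 8, 33, 48]
enqueue(10) -> [1, 8, 33, 48, 10]
enqueue(18) -> [1, 8, 33, 48, 10, 18]

Final queue: [1, 8, 33, 48, 10, 18]


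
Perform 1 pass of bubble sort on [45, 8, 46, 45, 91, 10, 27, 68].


Initial: [45, 8, 46, 45, 91, 10, 27, 68]
Pass 1: [8, 45, 45, 46, 10, 27, 68, 91] (5 swaps)

After 1 pass: [8, 45, 45, 46, 10, 27, 68, 91]


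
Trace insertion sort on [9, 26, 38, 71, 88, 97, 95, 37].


Initial: [9, 26, 38, 71, 88, 97, 95, 37]
Insert 26: [9, 26, 38, 71, 88, 97, 95, 37]
Insert 38: [9, 26, 38, 71, 88, 97, 95, 37]
Insert 71: [9, 26, 38, 71, 88, 97, 95, 37]
Insert 88: [9, 26, 38, 71, 88, 97, 95, 37]
Insert 97: [9, 26, 38, 71, 88, 97, 95, 37]
Insert 95: [9, 26, 38, 71, 88, 95, 97, 37]
Insert 37: [9, 26, 37, 38, 71, 88, 95, 97]

Sorted: [9, 26, 37, 38, 71, 88, 95, 97]


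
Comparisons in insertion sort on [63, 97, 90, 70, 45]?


Algorithm: insertion sort
Input: [63, 97, 90, 70, 45]
Sorted: [45, 63, 70, 90, 97]

10


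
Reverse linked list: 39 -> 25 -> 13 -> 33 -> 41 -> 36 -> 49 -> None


Step 1: curr=39, set curr.next=prev(None) | reversed so far: 39
Step 2: curr=25, set curr.next=prev(39) | reversed so far: 25 -> 39
Step 3: curr=13, set curr.next=prev(25) | reversed so far: 13 -> 25 -> 39
Step 4: curr=33, set curr.next=prev(13) | reversed so far: 33 -> 13 -> 25 -> 39
Step 5: curr=41, set curr.next=prev(33) | reversed so far: 41 -> 33 -> 13 -> 25 -> 39
Step 6: curr=36, set curr.next=prev(41) | reversed so far: 36 -> 41 -> 33 -> 13 -> 25 -> 39
Step 7: curr=49, set curr.next=prev(36) | reversed so far: 49 -> 36 -> 41 -> 33 -> 13 -> 25 -> 39

49 -> 36 -> 41 -> 33 -> 13 -> 25 -> 39 -> None


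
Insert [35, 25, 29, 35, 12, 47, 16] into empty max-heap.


Insert 35: [35]
Insert 25: [35, 25]
Insert 29: [35, 25, 29]
Insert 35: [35, 35, 29, 25]
Insert 12: [35, 35, 29, 25, 12]
Insert 47: [47, 35, 35, 25, 12, 29]
Insert 16: [47, 35, 35, 25, 12, 29, 16]

Final heap: [47, 35, 35, 25, 12, 29, 16]


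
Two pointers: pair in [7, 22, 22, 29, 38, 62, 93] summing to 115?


lo=0(7)+hi=6(93)=100
lo=1(22)+hi=6(93)=115

Yes: 22+93=115


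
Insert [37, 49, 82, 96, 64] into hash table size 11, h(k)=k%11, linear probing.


Insert 37: h=4 -> slot 4
Insert 49: h=5 -> slot 5
Insert 82: h=5, 1 probes -> slot 6
Insert 96: h=8 -> slot 8
Insert 64: h=9 -> slot 9

Table: [None, None, None, None, 37, 49, 82, None, 96, 64, None]


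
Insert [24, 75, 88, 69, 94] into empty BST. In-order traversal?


Insert 24: root
Insert 75: R from 24
Insert 88: R from 24 -> R from 75
Insert 69: R from 24 -> L from 75
Insert 94: R from 24 -> R from 75 -> R from 88

In-order: [24, 69, 75, 88, 94]


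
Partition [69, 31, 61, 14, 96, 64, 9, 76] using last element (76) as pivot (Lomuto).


Pivot: 76
  69 <= 76: advance i (no swap)
  31 <= 76: advance i (no swap)
  61 <= 76: advance i (no swap)
  14 <= 76: advance i (no swap)
  64 <= 76: swap -> [69, 31, 61, 14, 64, 96, 9, 76]
  9 <= 76: swap -> [69, 31, 61, 14, 64, 9, 96, 76]
Place pivot at 6: [69, 31, 61, 14, 64, 9, 76, 96]

Partitioned: [69, 31, 61, 14, 64, 9, 76, 96]


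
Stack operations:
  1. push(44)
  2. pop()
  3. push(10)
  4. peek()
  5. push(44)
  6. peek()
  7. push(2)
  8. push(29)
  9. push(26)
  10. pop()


push(44) -> [44]
pop()->44, []
push(10) -> [10]
peek()->10
push(44) -> [10, 44]
peek()->44
push(2) -> [10, 44, 2]
push(29) -> [10, 44, 2, 29]
push(26) -> [10, 44, 2, 29, 26]
pop()->26, [10, 44, 2, 29]

Final stack: [10, 44, 2, 29]


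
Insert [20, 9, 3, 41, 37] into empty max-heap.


Insert 20: [20]
Insert 9: [20, 9]
Insert 3: [20, 9, 3]
Insert 41: [41, 20, 3, 9]
Insert 37: [41, 37, 3, 9, 20]

Final heap: [41, 37, 3, 9, 20]


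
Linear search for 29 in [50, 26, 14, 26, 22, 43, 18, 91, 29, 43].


i=0: 50!=29
i=1: 26!=29
i=2: 14!=29
i=3: 26!=29
i=4: 22!=29
i=5: 43!=29
i=6: 18!=29
i=7: 91!=29
i=8: 29==29 found!

Found at 8, 9 comps


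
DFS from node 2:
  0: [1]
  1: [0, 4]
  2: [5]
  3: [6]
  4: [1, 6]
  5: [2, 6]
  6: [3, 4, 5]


Visit 2, push [5]
Visit 5, push [6]
Visit 6, push [4, 3]
Visit 3, push []
Visit 4, push [1]
Visit 1, push [0]
Visit 0, push []

DFS order: [2, 5, 6, 3, 4, 1, 0]


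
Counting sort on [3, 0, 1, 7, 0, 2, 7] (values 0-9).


Input: [3, 0, 1, 7, 0, 2, 7]
Counts: [2, 1, 1, 1, 0, 0, 0, 2, 0, 0]

Sorted: [0, 0, 1, 2, 3, 7, 7]


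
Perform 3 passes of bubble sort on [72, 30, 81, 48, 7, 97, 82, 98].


Initial: [72, 30, 81, 48, 7, 97, 82, 98]
Pass 1: [30, 72, 48, 7, 81, 82, 97, 98] (4 swaps)
Pass 2: [30, 48, 7, 72, 81, 82, 97, 98] (2 swaps)
Pass 3: [30, 7, 48, 72, 81, 82, 97, 98] (1 swaps)

After 3 passes: [30, 7, 48, 72, 81, 82, 97, 98]


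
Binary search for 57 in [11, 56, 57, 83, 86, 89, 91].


Step 1: lo=0, hi=6, mid=3, val=83
Step 2: lo=0, hi=2, mid=1, val=56
Step 3: lo=2, hi=2, mid=2, val=57

Found at index 2


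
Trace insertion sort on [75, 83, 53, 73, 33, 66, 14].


Initial: [75, 83, 53, 73, 33, 66, 14]
Insert 83: [75, 83, 53, 73, 33, 66, 14]
Insert 53: [53, 75, 83, 73, 33, 66, 14]
Insert 73: [53, 73, 75, 83, 33, 66, 14]
Insert 33: [33, 53, 73, 75, 83, 66, 14]
Insert 66: [33, 53, 66, 73, 75, 83, 14]
Insert 14: [14, 33, 53, 66, 73, 75, 83]

Sorted: [14, 33, 53, 66, 73, 75, 83]


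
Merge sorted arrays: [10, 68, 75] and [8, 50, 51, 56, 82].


Take 8 from B
Take 10 from A
Take 50 from B
Take 51 from B
Take 56 from B
Take 68 from A
Take 75 from A

Merged: [8, 10, 50, 51, 56, 68, 75, 82]


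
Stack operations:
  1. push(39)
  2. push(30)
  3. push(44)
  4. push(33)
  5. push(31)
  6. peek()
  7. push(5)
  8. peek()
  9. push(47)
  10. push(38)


push(39) -> [39]
push(30) -> [39, 30]
push(44) -> [39, 30, 44]
push(33) -> [39, 30, 44, 33]
push(31) -> [39, 30, 44, 33, 31]
peek()->31
push(5) -> [39, 30, 44, 33, 31, 5]
peek()->5
push(47) -> [39, 30, 44, 33, 31, 5, 47]
push(38) -> [39, 30, 44, 33, 31, 5, 47, 38]

Final stack: [39, 30, 44, 33, 31, 5, 47, 38]


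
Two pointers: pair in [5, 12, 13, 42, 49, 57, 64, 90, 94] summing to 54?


lo=0(5)+hi=8(94)=99
lo=0(5)+hi=7(90)=95
lo=0(5)+hi=6(64)=69
lo=0(5)+hi=5(57)=62
lo=0(5)+hi=4(49)=54

Yes: 5+49=54


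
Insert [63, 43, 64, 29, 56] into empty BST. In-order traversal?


Insert 63: root
Insert 43: L from 63
Insert 64: R from 63
Insert 29: L from 63 -> L from 43
Insert 56: L from 63 -> R from 43

In-order: [29, 43, 56, 63, 64]


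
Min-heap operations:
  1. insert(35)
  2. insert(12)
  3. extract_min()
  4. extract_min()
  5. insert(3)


insert(35) -> [35]
insert(12) -> [12, 35]
extract_min()->12, [35]
extract_min()->35, []
insert(3) -> [3]

Final heap: [3]


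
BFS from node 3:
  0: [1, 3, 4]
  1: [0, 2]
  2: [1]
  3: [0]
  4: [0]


Visit 3, enqueue [0]
Visit 0, enqueue [1, 4]
Visit 1, enqueue [2]
Visit 4, enqueue []
Visit 2, enqueue []

BFS order: [3, 0, 1, 4, 2]


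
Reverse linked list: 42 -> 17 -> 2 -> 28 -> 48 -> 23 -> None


Step 1: curr=42, set curr.next=prev(None) | reversed so far: 42
Step 2: curr=17, set curr.next=prev(42) | reversed so far: 17 -> 42
Step 3: curr=2, set curr.next=prev(17) | reversed so far: 2 -> 17 -> 42
Step 4: curr=28, set curr.next=prev(2) | reversed so far: 28 -> 2 -> 17 -> 42
Step 5: curr=48, set curr.next=prev(28) | reversed so far: 48 -> 28 -> 2 -> 17 -> 42
Step 6: curr=23, set curr.next=prev(48) | reversed so far: 23 -> 48 -> 28 -> 2 -> 17 -> 42

23 -> 48 -> 28 -> 2 -> 17 -> 42 -> None


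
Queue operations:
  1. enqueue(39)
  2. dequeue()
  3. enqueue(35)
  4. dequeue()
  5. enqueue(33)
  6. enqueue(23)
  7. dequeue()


enqueue(39) -> [39]
dequeue()->39, []
enqueue(35) -> [35]
dequeue()->35, []
enqueue(33) -> [33]
enqueue(23) -> [33, 23]
dequeue()->33, [23]

Final queue: [23]


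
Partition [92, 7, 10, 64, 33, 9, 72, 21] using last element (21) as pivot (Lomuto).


Pivot: 21
  7 <= 21: swap -> [7, 92, 10, 64, 33, 9, 72, 21]
  10 <= 21: swap -> [7, 10, 92, 64, 33, 9, 72, 21]
  9 <= 21: swap -> [7, 10, 9, 64, 33, 92, 72, 21]
Place pivot at 3: [7, 10, 9, 21, 33, 92, 72, 64]

Partitioned: [7, 10, 9, 21, 33, 92, 72, 64]


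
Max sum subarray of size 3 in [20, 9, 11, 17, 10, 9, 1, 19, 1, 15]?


[0:3]: 40
[1:4]: 37
[2:5]: 38
[3:6]: 36
[4:7]: 20
[5:8]: 29
[6:9]: 21
[7:10]: 35

Max: 40 at [0:3]


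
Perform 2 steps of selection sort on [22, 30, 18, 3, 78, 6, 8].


Initial: [22, 30, 18, 3, 78, 6, 8]
Step 1: min=3 at 3
  Swap: [3, 30, 18, 22, 78, 6, 8]
Step 2: min=6 at 5
  Swap: [3, 6, 18, 22, 78, 30, 8]

After 2 steps: [3, 6, 18, 22, 78, 30, 8]


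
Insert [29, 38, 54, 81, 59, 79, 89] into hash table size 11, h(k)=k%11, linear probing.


Insert 29: h=7 -> slot 7
Insert 38: h=5 -> slot 5
Insert 54: h=10 -> slot 10
Insert 81: h=4 -> slot 4
Insert 59: h=4, 2 probes -> slot 6
Insert 79: h=2 -> slot 2
Insert 89: h=1 -> slot 1

Table: [None, 89, 79, None, 81, 38, 59, 29, None, None, 54]


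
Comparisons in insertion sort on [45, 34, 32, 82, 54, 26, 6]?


Algorithm: insertion sort
Input: [45, 34, 32, 82, 54, 26, 6]
Sorted: [6, 26, 32, 34, 45, 54, 82]

17


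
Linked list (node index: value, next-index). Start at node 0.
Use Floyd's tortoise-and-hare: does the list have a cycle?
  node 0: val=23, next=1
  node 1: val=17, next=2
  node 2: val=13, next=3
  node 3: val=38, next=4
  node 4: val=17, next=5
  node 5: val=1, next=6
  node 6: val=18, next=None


Floyd's tortoise (slow, +1) and hare (fast, +2):
  init: slow=0, fast=0
  step 1: slow=1, fast=2
  step 2: slow=2, fast=4
  step 3: slow=3, fast=6
  step 4: fast -> None, no cycle

Cycle: no


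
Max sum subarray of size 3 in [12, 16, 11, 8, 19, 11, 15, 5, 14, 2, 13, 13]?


[0:3]: 39
[1:4]: 35
[2:5]: 38
[3:6]: 38
[4:7]: 45
[5:8]: 31
[6:9]: 34
[7:10]: 21
[8:11]: 29
[9:12]: 28

Max: 45 at [4:7]


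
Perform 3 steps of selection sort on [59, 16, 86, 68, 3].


Initial: [59, 16, 86, 68, 3]
Step 1: min=3 at 4
  Swap: [3, 16, 86, 68, 59]
Step 2: min=16 at 1
  Swap: [3, 16, 86, 68, 59]
Step 3: min=59 at 4
  Swap: [3, 16, 59, 68, 86]

After 3 steps: [3, 16, 59, 68, 86]


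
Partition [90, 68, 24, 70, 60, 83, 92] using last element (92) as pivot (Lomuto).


Pivot: 92
  90 <= 92: advance i (no swap)
  68 <= 92: advance i (no swap)
  24 <= 92: advance i (no swap)
  70 <= 92: advance i (no swap)
  60 <= 92: advance i (no swap)
  83 <= 92: advance i (no swap)
Place pivot at 6: [90, 68, 24, 70, 60, 83, 92]

Partitioned: [90, 68, 24, 70, 60, 83, 92]


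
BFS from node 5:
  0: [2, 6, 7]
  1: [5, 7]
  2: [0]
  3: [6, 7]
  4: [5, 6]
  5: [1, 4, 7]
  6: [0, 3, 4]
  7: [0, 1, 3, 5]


Visit 5, enqueue [1, 4, 7]
Visit 1, enqueue []
Visit 4, enqueue [6]
Visit 7, enqueue [0, 3]
Visit 6, enqueue []
Visit 0, enqueue [2]
Visit 3, enqueue []
Visit 2, enqueue []

BFS order: [5, 1, 4, 7, 6, 0, 3, 2]


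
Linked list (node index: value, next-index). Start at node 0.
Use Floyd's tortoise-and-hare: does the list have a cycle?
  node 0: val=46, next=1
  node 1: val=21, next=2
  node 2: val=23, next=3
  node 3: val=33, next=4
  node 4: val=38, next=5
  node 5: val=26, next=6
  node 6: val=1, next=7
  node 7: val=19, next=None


Floyd's tortoise (slow, +1) and hare (fast, +2):
  init: slow=0, fast=0
  step 1: slow=1, fast=2
  step 2: slow=2, fast=4
  step 3: slow=3, fast=6
  step 4: fast 6->7->None, no cycle

Cycle: no


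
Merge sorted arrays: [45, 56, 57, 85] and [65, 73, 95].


Take 45 from A
Take 56 from A
Take 57 from A
Take 65 from B
Take 73 from B
Take 85 from A

Merged: [45, 56, 57, 65, 73, 85, 95]


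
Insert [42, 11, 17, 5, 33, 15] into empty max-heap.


Insert 42: [42]
Insert 11: [42, 11]
Insert 17: [42, 11, 17]
Insert 5: [42, 11, 17, 5]
Insert 33: [42, 33, 17, 5, 11]
Insert 15: [42, 33, 17, 5, 11, 15]

Final heap: [42, 33, 17, 5, 11, 15]


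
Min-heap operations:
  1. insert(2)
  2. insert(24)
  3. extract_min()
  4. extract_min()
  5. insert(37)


insert(2) -> [2]
insert(24) -> [2, 24]
extract_min()->2, [24]
extract_min()->24, []
insert(37) -> [37]

Final heap: [37]


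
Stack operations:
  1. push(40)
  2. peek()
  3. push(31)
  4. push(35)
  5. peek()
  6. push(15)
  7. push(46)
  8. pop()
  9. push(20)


push(40) -> [40]
peek()->40
push(31) -> [40, 31]
push(35) -> [40, 31, 35]
peek()->35
push(15) -> [40, 31, 35, 15]
push(46) -> [40, 31, 35, 15, 46]
pop()->46, [40, 31, 35, 15]
push(20) -> [40, 31, 35, 15, 20]

Final stack: [40, 31, 35, 15, 20]


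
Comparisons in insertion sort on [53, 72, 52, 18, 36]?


Algorithm: insertion sort
Input: [53, 72, 52, 18, 36]
Sorted: [18, 36, 52, 53, 72]

10


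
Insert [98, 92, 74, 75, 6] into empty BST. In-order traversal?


Insert 98: root
Insert 92: L from 98
Insert 74: L from 98 -> L from 92
Insert 75: L from 98 -> L from 92 -> R from 74
Insert 6: L from 98 -> L from 92 -> L from 74

In-order: [6, 74, 75, 92, 98]


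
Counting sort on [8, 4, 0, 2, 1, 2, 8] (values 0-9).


Input: [8, 4, 0, 2, 1, 2, 8]
Counts: [1, 1, 2, 0, 1, 0, 0, 0, 2, 0]

Sorted: [0, 1, 2, 2, 4, 8, 8]


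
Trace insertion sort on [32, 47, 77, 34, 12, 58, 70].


Initial: [32, 47, 77, 34, 12, 58, 70]
Insert 47: [32, 47, 77, 34, 12, 58, 70]
Insert 77: [32, 47, 77, 34, 12, 58, 70]
Insert 34: [32, 34, 47, 77, 12, 58, 70]
Insert 12: [12, 32, 34, 47, 77, 58, 70]
Insert 58: [12, 32, 34, 47, 58, 77, 70]
Insert 70: [12, 32, 34, 47, 58, 70, 77]

Sorted: [12, 32, 34, 47, 58, 70, 77]


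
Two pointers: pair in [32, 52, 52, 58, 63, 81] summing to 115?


lo=0(32)+hi=5(81)=113
lo=1(52)+hi=5(81)=133
lo=1(52)+hi=4(63)=115

Yes: 52+63=115


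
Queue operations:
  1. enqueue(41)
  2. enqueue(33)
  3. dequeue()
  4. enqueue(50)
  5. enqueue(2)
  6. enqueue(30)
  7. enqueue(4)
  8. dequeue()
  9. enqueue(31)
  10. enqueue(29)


enqueue(41) -> [41]
enqueue(33) -> [41, 33]
dequeue()->41, [33]
enqueue(50) -> [33, 50]
enqueue(2) -> [33, 50, 2]
enqueue(30) -> [33, 50, 2, 30]
enqueue(4) -> [33, 50, 2, 30, 4]
dequeue()->33, [50, 2, 30, 4]
enqueue(31) -> [50, 2, 30, 4, 31]
enqueue(29) -> [50, 2, 30, 4, 31, 29]

Final queue: [50, 2, 30, 4, 31, 29]


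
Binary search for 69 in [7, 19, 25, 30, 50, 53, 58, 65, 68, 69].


Step 1: lo=0, hi=9, mid=4, val=50
Step 2: lo=5, hi=9, mid=7, val=65
Step 3: lo=8, hi=9, mid=8, val=68
Step 4: lo=9, hi=9, mid=9, val=69

Found at index 9


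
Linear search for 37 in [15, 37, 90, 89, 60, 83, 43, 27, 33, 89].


i=0: 15!=37
i=1: 37==37 found!

Found at 1, 2 comps


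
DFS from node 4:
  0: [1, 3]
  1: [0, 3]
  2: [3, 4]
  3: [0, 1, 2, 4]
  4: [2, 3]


Visit 4, push [3, 2]
Visit 2, push [3]
Visit 3, push [1, 0]
Visit 0, push [1]
Visit 1, push []

DFS order: [4, 2, 3, 0, 1]


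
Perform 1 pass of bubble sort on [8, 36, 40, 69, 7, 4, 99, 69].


Initial: [8, 36, 40, 69, 7, 4, 99, 69]
Pass 1: [8, 36, 40, 7, 4, 69, 69, 99] (3 swaps)

After 1 pass: [8, 36, 40, 7, 4, 69, 69, 99]


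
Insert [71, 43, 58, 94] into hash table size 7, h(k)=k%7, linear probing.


Insert 71: h=1 -> slot 1
Insert 43: h=1, 1 probes -> slot 2
Insert 58: h=2, 1 probes -> slot 3
Insert 94: h=3, 1 probes -> slot 4

Table: [None, 71, 43, 58, 94, None, None]


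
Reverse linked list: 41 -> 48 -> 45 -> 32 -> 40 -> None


Step 1: curr=41, set curr.next=prev(None) | reversed so far: 41
Step 2: curr=48, set curr.next=prev(41) | reversed so far: 48 -> 41
Step 3: curr=45, set curr.next=prev(48) | reversed so far: 45 -> 48 -> 41
Step 4: curr=32, set curr.next=prev(45) | reversed so far: 32 -> 45 -> 48 -> 41
Step 5: curr=40, set curr.next=prev(32) | reversed so far: 40 -> 32 -> 45 -> 48 -> 41

40 -> 32 -> 45 -> 48 -> 41 -> None


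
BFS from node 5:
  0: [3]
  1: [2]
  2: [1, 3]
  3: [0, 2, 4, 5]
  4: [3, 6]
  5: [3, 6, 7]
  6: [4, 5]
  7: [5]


Visit 5, enqueue [3, 6, 7]
Visit 3, enqueue [0, 2, 4]
Visit 6, enqueue []
Visit 7, enqueue []
Visit 0, enqueue []
Visit 2, enqueue [1]
Visit 4, enqueue []
Visit 1, enqueue []

BFS order: [5, 3, 6, 7, 0, 2, 4, 1]


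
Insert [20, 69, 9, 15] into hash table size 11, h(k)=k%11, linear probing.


Insert 20: h=9 -> slot 9
Insert 69: h=3 -> slot 3
Insert 9: h=9, 1 probes -> slot 10
Insert 15: h=4 -> slot 4

Table: [None, None, None, 69, 15, None, None, None, None, 20, 9]


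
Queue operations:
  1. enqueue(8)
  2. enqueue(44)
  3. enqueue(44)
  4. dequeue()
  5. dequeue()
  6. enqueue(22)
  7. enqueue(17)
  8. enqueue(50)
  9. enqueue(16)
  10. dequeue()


enqueue(8) -> [8]
enqueue(44) -> [8, 44]
enqueue(44) -> [8, 44, 44]
dequeue()->8, [44, 44]
dequeue()->44, [44]
enqueue(22) -> [44, 22]
enqueue(17) -> [44, 22, 17]
enqueue(50) -> [44, 22, 17, 50]
enqueue(16) -> [44, 22, 17, 50, 16]
dequeue()->44, [22, 17, 50, 16]

Final queue: [22, 17, 50, 16]


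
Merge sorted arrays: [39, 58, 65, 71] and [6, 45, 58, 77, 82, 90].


Take 6 from B
Take 39 from A
Take 45 from B
Take 58 from A
Take 58 from B
Take 65 from A
Take 71 from A

Merged: [6, 39, 45, 58, 58, 65, 71, 77, 82, 90]


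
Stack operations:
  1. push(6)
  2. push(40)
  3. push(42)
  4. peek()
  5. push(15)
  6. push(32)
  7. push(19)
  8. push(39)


push(6) -> [6]
push(40) -> [6, 40]
push(42) -> [6, 40, 42]
peek()->42
push(15) -> [6, 40, 42, 15]
push(32) -> [6, 40, 42, 15, 32]
push(19) -> [6, 40, 42, 15, 32, 19]
push(39) -> [6, 40, 42, 15, 32, 19, 39]

Final stack: [6, 40, 42, 15, 32, 19, 39]


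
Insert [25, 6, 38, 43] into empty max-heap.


Insert 25: [25]
Insert 6: [25, 6]
Insert 38: [38, 6, 25]
Insert 43: [43, 38, 25, 6]

Final heap: [43, 38, 25, 6]


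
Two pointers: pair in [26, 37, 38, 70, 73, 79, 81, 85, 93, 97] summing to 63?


lo=0(26)+hi=9(97)=123
lo=0(26)+hi=8(93)=119
lo=0(26)+hi=7(85)=111
lo=0(26)+hi=6(81)=107
lo=0(26)+hi=5(79)=105
lo=0(26)+hi=4(73)=99
lo=0(26)+hi=3(70)=96
lo=0(26)+hi=2(38)=64
lo=0(26)+hi=1(37)=63

Yes: 26+37=63


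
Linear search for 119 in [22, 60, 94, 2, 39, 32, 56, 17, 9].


i=0: 22!=119
i=1: 60!=119
i=2: 94!=119
i=3: 2!=119
i=4: 39!=119
i=5: 32!=119
i=6: 56!=119
i=7: 17!=119
i=8: 9!=119

Not found, 9 comps


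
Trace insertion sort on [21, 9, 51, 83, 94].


Initial: [21, 9, 51, 83, 94]
Insert 9: [9, 21, 51, 83, 94]
Insert 51: [9, 21, 51, 83, 94]
Insert 83: [9, 21, 51, 83, 94]
Insert 94: [9, 21, 51, 83, 94]

Sorted: [9, 21, 51, 83, 94]


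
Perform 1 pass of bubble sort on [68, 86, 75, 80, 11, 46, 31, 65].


Initial: [68, 86, 75, 80, 11, 46, 31, 65]
Pass 1: [68, 75, 80, 11, 46, 31, 65, 86] (6 swaps)

After 1 pass: [68, 75, 80, 11, 46, 31, 65, 86]


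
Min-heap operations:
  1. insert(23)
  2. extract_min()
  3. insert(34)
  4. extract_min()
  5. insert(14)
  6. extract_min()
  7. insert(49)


insert(23) -> [23]
extract_min()->23, []
insert(34) -> [34]
extract_min()->34, []
insert(14) -> [14]
extract_min()->14, []
insert(49) -> [49]

Final heap: [49]


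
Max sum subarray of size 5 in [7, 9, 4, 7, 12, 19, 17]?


[0:5]: 39
[1:6]: 51
[2:7]: 59

Max: 59 at [2:7]


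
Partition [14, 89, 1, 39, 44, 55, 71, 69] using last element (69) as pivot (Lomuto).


Pivot: 69
  14 <= 69: advance i (no swap)
  1 <= 69: swap -> [14, 1, 89, 39, 44, 55, 71, 69]
  39 <= 69: swap -> [14, 1, 39, 89, 44, 55, 71, 69]
  44 <= 69: swap -> [14, 1, 39, 44, 89, 55, 71, 69]
  55 <= 69: swap -> [14, 1, 39, 44, 55, 89, 71, 69]
Place pivot at 5: [14, 1, 39, 44, 55, 69, 71, 89]

Partitioned: [14, 1, 39, 44, 55, 69, 71, 89]


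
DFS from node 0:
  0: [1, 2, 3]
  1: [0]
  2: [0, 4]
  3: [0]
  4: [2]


Visit 0, push [3, 2, 1]
Visit 1, push []
Visit 2, push [4]
Visit 4, push []
Visit 3, push []

DFS order: [0, 1, 2, 4, 3]


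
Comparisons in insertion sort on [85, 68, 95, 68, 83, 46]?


Algorithm: insertion sort
Input: [85, 68, 95, 68, 83, 46]
Sorted: [46, 68, 68, 83, 85, 95]

13


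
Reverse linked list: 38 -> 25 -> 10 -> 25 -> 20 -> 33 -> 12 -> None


Step 1: curr=38, set curr.next=prev(None) | reversed so far: 38
Step 2: curr=25, set curr.next=prev(38) | reversed so far: 25 -> 38
Step 3: curr=10, set curr.next=prev(25) | reversed so far: 10 -> 25 -> 38
Step 4: curr=25, set curr.next=prev(10) | reversed so far: 25 -> 10 -> 25 -> 38
Step 5: curr=20, set curr.next=prev(25) | reversed so far: 20 -> 25 -> 10 -> 25 -> 38
Step 6: curr=33, set curr.next=prev(20) | reversed so far: 33 -> 20 -> 25 -> 10 -> 25 -> 38
Step 7: curr=12, set curr.next=prev(33) | reversed so far: 12 -> 33 -> 20 -> 25 -> 10 -> 25 -> 38

12 -> 33 -> 20 -> 25 -> 10 -> 25 -> 38 -> None


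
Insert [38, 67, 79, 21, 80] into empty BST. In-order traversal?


Insert 38: root
Insert 67: R from 38
Insert 79: R from 38 -> R from 67
Insert 21: L from 38
Insert 80: R from 38 -> R from 67 -> R from 79

In-order: [21, 38, 67, 79, 80]


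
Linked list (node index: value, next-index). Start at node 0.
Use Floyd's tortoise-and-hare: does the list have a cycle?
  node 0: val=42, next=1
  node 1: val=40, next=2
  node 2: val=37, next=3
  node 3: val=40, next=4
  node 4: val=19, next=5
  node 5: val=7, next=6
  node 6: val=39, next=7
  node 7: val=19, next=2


Floyd's tortoise (slow, +1) and hare (fast, +2):
  init: slow=0, fast=0
  step 1: slow=1, fast=2
  step 2: slow=2, fast=4
  step 3: slow=3, fast=6
  step 4: slow=4, fast=2
  step 5: slow=5, fast=4
  step 6: slow=6, fast=6
  slow == fast at node 6: cycle detected

Cycle: yes


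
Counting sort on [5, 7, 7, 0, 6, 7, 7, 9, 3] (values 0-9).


Input: [5, 7, 7, 0, 6, 7, 7, 9, 3]
Counts: [1, 0, 0, 1, 0, 1, 1, 4, 0, 1]

Sorted: [0, 3, 5, 6, 7, 7, 7, 7, 9]


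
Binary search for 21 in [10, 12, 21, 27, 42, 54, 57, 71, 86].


Step 1: lo=0, hi=8, mid=4, val=42
Step 2: lo=0, hi=3, mid=1, val=12
Step 3: lo=2, hi=3, mid=2, val=21

Found at index 2


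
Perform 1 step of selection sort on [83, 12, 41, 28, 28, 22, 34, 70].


Initial: [83, 12, 41, 28, 28, 22, 34, 70]
Step 1: min=12 at 1
  Swap: [12, 83, 41, 28, 28, 22, 34, 70]

After 1 step: [12, 83, 41, 28, 28, 22, 34, 70]


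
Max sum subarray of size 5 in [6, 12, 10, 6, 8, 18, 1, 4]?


[0:5]: 42
[1:6]: 54
[2:7]: 43
[3:8]: 37

Max: 54 at [1:6]


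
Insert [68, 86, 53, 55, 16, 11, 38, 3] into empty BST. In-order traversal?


Insert 68: root
Insert 86: R from 68
Insert 53: L from 68
Insert 55: L from 68 -> R from 53
Insert 16: L from 68 -> L from 53
Insert 11: L from 68 -> L from 53 -> L from 16
Insert 38: L from 68 -> L from 53 -> R from 16
Insert 3: L from 68 -> L from 53 -> L from 16 -> L from 11

In-order: [3, 11, 16, 38, 53, 55, 68, 86]


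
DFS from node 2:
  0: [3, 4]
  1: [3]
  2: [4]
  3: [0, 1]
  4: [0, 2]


Visit 2, push [4]
Visit 4, push [0]
Visit 0, push [3]
Visit 3, push [1]
Visit 1, push []

DFS order: [2, 4, 0, 3, 1]


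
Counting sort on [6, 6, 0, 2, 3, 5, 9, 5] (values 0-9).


Input: [6, 6, 0, 2, 3, 5, 9, 5]
Counts: [1, 0, 1, 1, 0, 2, 2, 0, 0, 1]

Sorted: [0, 2, 3, 5, 5, 6, 6, 9]


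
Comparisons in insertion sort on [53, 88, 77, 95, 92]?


Algorithm: insertion sort
Input: [53, 88, 77, 95, 92]
Sorted: [53, 77, 88, 92, 95]

6


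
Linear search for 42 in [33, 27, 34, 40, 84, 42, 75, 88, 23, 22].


i=0: 33!=42
i=1: 27!=42
i=2: 34!=42
i=3: 40!=42
i=4: 84!=42
i=5: 42==42 found!

Found at 5, 6 comps


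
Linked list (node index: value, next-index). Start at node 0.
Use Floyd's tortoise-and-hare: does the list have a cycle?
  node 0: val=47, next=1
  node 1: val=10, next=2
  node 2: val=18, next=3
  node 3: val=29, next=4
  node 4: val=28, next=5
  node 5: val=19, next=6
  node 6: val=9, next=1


Floyd's tortoise (slow, +1) and hare (fast, +2):
  init: slow=0, fast=0
  step 1: slow=1, fast=2
  step 2: slow=2, fast=4
  step 3: slow=3, fast=6
  step 4: slow=4, fast=2
  step 5: slow=5, fast=4
  step 6: slow=6, fast=6
  slow == fast at node 6: cycle detected

Cycle: yes


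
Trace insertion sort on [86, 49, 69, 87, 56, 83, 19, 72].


Initial: [86, 49, 69, 87, 56, 83, 19, 72]
Insert 49: [49, 86, 69, 87, 56, 83, 19, 72]
Insert 69: [49, 69, 86, 87, 56, 83, 19, 72]
Insert 87: [49, 69, 86, 87, 56, 83, 19, 72]
Insert 56: [49, 56, 69, 86, 87, 83, 19, 72]
Insert 83: [49, 56, 69, 83, 86, 87, 19, 72]
Insert 19: [19, 49, 56, 69, 83, 86, 87, 72]
Insert 72: [19, 49, 56, 69, 72, 83, 86, 87]

Sorted: [19, 49, 56, 69, 72, 83, 86, 87]


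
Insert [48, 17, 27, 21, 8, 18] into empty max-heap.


Insert 48: [48]
Insert 17: [48, 17]
Insert 27: [48, 17, 27]
Insert 21: [48, 21, 27, 17]
Insert 8: [48, 21, 27, 17, 8]
Insert 18: [48, 21, 27, 17, 8, 18]

Final heap: [48, 21, 27, 17, 8, 18]


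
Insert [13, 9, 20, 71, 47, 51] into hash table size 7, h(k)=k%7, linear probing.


Insert 13: h=6 -> slot 6
Insert 9: h=2 -> slot 2
Insert 20: h=6, 1 probes -> slot 0
Insert 71: h=1 -> slot 1
Insert 47: h=5 -> slot 5
Insert 51: h=2, 1 probes -> slot 3

Table: [20, 71, 9, 51, None, 47, 13]


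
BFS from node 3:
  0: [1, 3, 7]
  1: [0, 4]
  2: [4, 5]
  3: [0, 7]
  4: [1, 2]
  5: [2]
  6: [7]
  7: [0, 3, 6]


Visit 3, enqueue [0, 7]
Visit 0, enqueue [1]
Visit 7, enqueue [6]
Visit 1, enqueue [4]
Visit 6, enqueue []
Visit 4, enqueue [2]
Visit 2, enqueue [5]
Visit 5, enqueue []

BFS order: [3, 0, 7, 1, 6, 4, 2, 5]


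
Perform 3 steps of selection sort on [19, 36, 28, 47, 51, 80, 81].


Initial: [19, 36, 28, 47, 51, 80, 81]
Step 1: min=19 at 0
  Swap: [19, 36, 28, 47, 51, 80, 81]
Step 2: min=28 at 2
  Swap: [19, 28, 36, 47, 51, 80, 81]
Step 3: min=36 at 2
  Swap: [19, 28, 36, 47, 51, 80, 81]

After 3 steps: [19, 28, 36, 47, 51, 80, 81]


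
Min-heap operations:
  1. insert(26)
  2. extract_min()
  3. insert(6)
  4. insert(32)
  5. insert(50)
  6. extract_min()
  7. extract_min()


insert(26) -> [26]
extract_min()->26, []
insert(6) -> [6]
insert(32) -> [6, 32]
insert(50) -> [6, 32, 50]
extract_min()->6, [32, 50]
extract_min()->32, [50]

Final heap: [50]


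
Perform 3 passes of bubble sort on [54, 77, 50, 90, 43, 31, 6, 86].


Initial: [54, 77, 50, 90, 43, 31, 6, 86]
Pass 1: [54, 50, 77, 43, 31, 6, 86, 90] (5 swaps)
Pass 2: [50, 54, 43, 31, 6, 77, 86, 90] (4 swaps)
Pass 3: [50, 43, 31, 6, 54, 77, 86, 90] (3 swaps)

After 3 passes: [50, 43, 31, 6, 54, 77, 86, 90]


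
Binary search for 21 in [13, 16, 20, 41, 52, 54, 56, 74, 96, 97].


Step 1: lo=0, hi=9, mid=4, val=52
Step 2: lo=0, hi=3, mid=1, val=16
Step 3: lo=2, hi=3, mid=2, val=20
Step 4: lo=3, hi=3, mid=3, val=41

Not found


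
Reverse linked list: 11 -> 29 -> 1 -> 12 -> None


Step 1: curr=11, set curr.next=prev(None) | reversed so far: 11
Step 2: curr=29, set curr.next=prev(11) | reversed so far: 29 -> 11
Step 3: curr=1, set curr.next=prev(29) | reversed so far: 1 -> 29 -> 11
Step 4: curr=12, set curr.next=prev(1) | reversed so far: 12 -> 1 -> 29 -> 11

12 -> 1 -> 29 -> 11 -> None


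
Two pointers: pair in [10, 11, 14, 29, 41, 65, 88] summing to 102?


lo=0(10)+hi=6(88)=98
lo=1(11)+hi=6(88)=99
lo=2(14)+hi=6(88)=102

Yes: 14+88=102


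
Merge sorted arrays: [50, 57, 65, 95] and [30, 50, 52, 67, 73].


Take 30 from B
Take 50 from A
Take 50 from B
Take 52 from B
Take 57 from A
Take 65 from A
Take 67 from B
Take 73 from B

Merged: [30, 50, 50, 52, 57, 65, 67, 73, 95]


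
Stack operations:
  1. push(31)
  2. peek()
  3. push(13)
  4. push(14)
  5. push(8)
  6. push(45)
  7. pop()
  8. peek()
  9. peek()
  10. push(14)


push(31) -> [31]
peek()->31
push(13) -> [31, 13]
push(14) -> [31, 13, 14]
push(8) -> [31, 13, 14, 8]
push(45) -> [31, 13, 14, 8, 45]
pop()->45, [31, 13, 14, 8]
peek()->8
peek()->8
push(14) -> [31, 13, 14, 8, 14]

Final stack: [31, 13, 14, 8, 14]


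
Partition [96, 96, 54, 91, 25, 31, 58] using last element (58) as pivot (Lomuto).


Pivot: 58
  54 <= 58: swap -> [54, 96, 96, 91, 25, 31, 58]
  25 <= 58: swap -> [54, 25, 96, 91, 96, 31, 58]
  31 <= 58: swap -> [54, 25, 31, 91, 96, 96, 58]
Place pivot at 3: [54, 25, 31, 58, 96, 96, 91]

Partitioned: [54, 25, 31, 58, 96, 96, 91]


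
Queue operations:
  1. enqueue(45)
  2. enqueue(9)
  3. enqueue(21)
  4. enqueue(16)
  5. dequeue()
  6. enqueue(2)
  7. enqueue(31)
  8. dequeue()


enqueue(45) -> [45]
enqueue(9) -> [45, 9]
enqueue(21) -> [45, 9, 21]
enqueue(16) -> [45, 9, 21, 16]
dequeue()->45, [9, 21, 16]
enqueue(2) -> [9, 21, 16, 2]
enqueue(31) -> [9, 21, 16, 2, 31]
dequeue()->9, [21, 16, 2, 31]

Final queue: [21, 16, 2, 31]


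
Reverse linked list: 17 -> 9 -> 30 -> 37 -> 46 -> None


Step 1: curr=17, set curr.next=prev(None) | reversed so far: 17
Step 2: curr=9, set curr.next=prev(17) | reversed so far: 9 -> 17
Step 3: curr=30, set curr.next=prev(9) | reversed so far: 30 -> 9 -> 17
Step 4: curr=37, set curr.next=prev(30) | reversed so far: 37 -> 30 -> 9 -> 17
Step 5: curr=46, set curr.next=prev(37) | reversed so far: 46 -> 37 -> 30 -> 9 -> 17

46 -> 37 -> 30 -> 9 -> 17 -> None


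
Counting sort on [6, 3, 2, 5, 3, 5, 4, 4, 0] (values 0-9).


Input: [6, 3, 2, 5, 3, 5, 4, 4, 0]
Counts: [1, 0, 1, 2, 2, 2, 1, 0, 0, 0]

Sorted: [0, 2, 3, 3, 4, 4, 5, 5, 6]


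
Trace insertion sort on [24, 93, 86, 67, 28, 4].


Initial: [24, 93, 86, 67, 28, 4]
Insert 93: [24, 93, 86, 67, 28, 4]
Insert 86: [24, 86, 93, 67, 28, 4]
Insert 67: [24, 67, 86, 93, 28, 4]
Insert 28: [24, 28, 67, 86, 93, 4]
Insert 4: [4, 24, 28, 67, 86, 93]

Sorted: [4, 24, 28, 67, 86, 93]


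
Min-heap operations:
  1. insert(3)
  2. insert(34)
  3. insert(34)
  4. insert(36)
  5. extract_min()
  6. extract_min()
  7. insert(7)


insert(3) -> [3]
insert(34) -> [3, 34]
insert(34) -> [3, 34, 34]
insert(36) -> [3, 34, 34, 36]
extract_min()->3, [34, 34, 36]
extract_min()->34, [34, 36]
insert(7) -> [7, 36, 34]

Final heap: [7, 36, 34]


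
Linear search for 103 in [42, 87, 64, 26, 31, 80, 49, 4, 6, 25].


i=0: 42!=103
i=1: 87!=103
i=2: 64!=103
i=3: 26!=103
i=4: 31!=103
i=5: 80!=103
i=6: 49!=103
i=7: 4!=103
i=8: 6!=103
i=9: 25!=103

Not found, 10 comps


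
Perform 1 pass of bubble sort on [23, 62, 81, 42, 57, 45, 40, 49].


Initial: [23, 62, 81, 42, 57, 45, 40, 49]
Pass 1: [23, 62, 42, 57, 45, 40, 49, 81] (5 swaps)

After 1 pass: [23, 62, 42, 57, 45, 40, 49, 81]


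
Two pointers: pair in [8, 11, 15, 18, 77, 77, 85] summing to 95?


lo=0(8)+hi=6(85)=93
lo=1(11)+hi=6(85)=96
lo=1(11)+hi=5(77)=88
lo=2(15)+hi=5(77)=92
lo=3(18)+hi=5(77)=95

Yes: 18+77=95


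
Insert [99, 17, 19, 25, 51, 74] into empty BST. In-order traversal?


Insert 99: root
Insert 17: L from 99
Insert 19: L from 99 -> R from 17
Insert 25: L from 99 -> R from 17 -> R from 19
Insert 51: L from 99 -> R from 17 -> R from 19 -> R from 25
Insert 74: L from 99 -> R from 17 -> R from 19 -> R from 25 -> R from 51

In-order: [17, 19, 25, 51, 74, 99]


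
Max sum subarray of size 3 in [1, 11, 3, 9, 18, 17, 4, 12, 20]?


[0:3]: 15
[1:4]: 23
[2:5]: 30
[3:6]: 44
[4:7]: 39
[5:8]: 33
[6:9]: 36

Max: 44 at [3:6]


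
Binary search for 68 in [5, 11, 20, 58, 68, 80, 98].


Step 1: lo=0, hi=6, mid=3, val=58
Step 2: lo=4, hi=6, mid=5, val=80
Step 3: lo=4, hi=4, mid=4, val=68

Found at index 4


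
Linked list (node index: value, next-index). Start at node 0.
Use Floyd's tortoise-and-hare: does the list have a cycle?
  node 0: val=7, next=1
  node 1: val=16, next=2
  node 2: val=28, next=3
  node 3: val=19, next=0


Floyd's tortoise (slow, +1) and hare (fast, +2):
  init: slow=0, fast=0
  step 1: slow=1, fast=2
  step 2: slow=2, fast=0
  step 3: slow=3, fast=2
  step 4: slow=0, fast=0
  slow == fast at node 0: cycle detected

Cycle: yes


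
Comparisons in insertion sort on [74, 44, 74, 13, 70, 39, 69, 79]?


Algorithm: insertion sort
Input: [74, 44, 74, 13, 70, 39, 69, 79]
Sorted: [13, 39, 44, 69, 70, 74, 74, 79]

18


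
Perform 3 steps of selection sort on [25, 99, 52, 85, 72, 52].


Initial: [25, 99, 52, 85, 72, 52]
Step 1: min=25 at 0
  Swap: [25, 99, 52, 85, 72, 52]
Step 2: min=52 at 2
  Swap: [25, 52, 99, 85, 72, 52]
Step 3: min=52 at 5
  Swap: [25, 52, 52, 85, 72, 99]

After 3 steps: [25, 52, 52, 85, 72, 99]


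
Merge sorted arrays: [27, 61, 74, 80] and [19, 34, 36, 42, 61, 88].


Take 19 from B
Take 27 from A
Take 34 from B
Take 36 from B
Take 42 from B
Take 61 from A
Take 61 from B
Take 74 from A
Take 80 from A

Merged: [19, 27, 34, 36, 42, 61, 61, 74, 80, 88]


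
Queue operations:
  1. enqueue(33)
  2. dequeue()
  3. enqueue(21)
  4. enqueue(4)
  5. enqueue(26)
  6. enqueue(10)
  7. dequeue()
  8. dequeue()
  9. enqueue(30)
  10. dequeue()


enqueue(33) -> [33]
dequeue()->33, []
enqueue(21) -> [21]
enqueue(4) -> [21, 4]
enqueue(26) -> [21, 4, 26]
enqueue(10) -> [21, 4, 26, 10]
dequeue()->21, [4, 26, 10]
dequeue()->4, [26, 10]
enqueue(30) -> [26, 10, 30]
dequeue()->26, [10, 30]

Final queue: [10, 30]


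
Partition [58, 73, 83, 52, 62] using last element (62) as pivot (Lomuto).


Pivot: 62
  58 <= 62: advance i (no swap)
  52 <= 62: swap -> [58, 52, 83, 73, 62]
Place pivot at 2: [58, 52, 62, 73, 83]

Partitioned: [58, 52, 62, 73, 83]


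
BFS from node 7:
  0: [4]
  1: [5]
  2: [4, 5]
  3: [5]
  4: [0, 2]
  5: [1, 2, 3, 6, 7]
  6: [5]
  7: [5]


Visit 7, enqueue [5]
Visit 5, enqueue [1, 2, 3, 6]
Visit 1, enqueue []
Visit 2, enqueue [4]
Visit 3, enqueue []
Visit 6, enqueue []
Visit 4, enqueue [0]
Visit 0, enqueue []

BFS order: [7, 5, 1, 2, 3, 6, 4, 0]


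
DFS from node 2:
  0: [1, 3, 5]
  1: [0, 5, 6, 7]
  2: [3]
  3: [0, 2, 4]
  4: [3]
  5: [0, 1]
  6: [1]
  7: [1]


Visit 2, push [3]
Visit 3, push [4, 0]
Visit 0, push [5, 1]
Visit 1, push [7, 6, 5]
Visit 5, push []
Visit 6, push []
Visit 7, push []
Visit 4, push []

DFS order: [2, 3, 0, 1, 5, 6, 7, 4]


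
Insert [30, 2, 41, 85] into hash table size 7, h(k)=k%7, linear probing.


Insert 30: h=2 -> slot 2
Insert 2: h=2, 1 probes -> slot 3
Insert 41: h=6 -> slot 6
Insert 85: h=1 -> slot 1

Table: [None, 85, 30, 2, None, None, 41]


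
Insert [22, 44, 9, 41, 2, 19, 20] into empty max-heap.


Insert 22: [22]
Insert 44: [44, 22]
Insert 9: [44, 22, 9]
Insert 41: [44, 41, 9, 22]
Insert 2: [44, 41, 9, 22, 2]
Insert 19: [44, 41, 19, 22, 2, 9]
Insert 20: [44, 41, 20, 22, 2, 9, 19]

Final heap: [44, 41, 20, 22, 2, 9, 19]


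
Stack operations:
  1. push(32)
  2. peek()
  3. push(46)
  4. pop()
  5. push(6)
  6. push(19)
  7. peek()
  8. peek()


push(32) -> [32]
peek()->32
push(46) -> [32, 46]
pop()->46, [32]
push(6) -> [32, 6]
push(19) -> [32, 6, 19]
peek()->19
peek()->19

Final stack: [32, 6, 19]
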